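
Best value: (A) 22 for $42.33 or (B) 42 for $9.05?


Deal A: $42.33/22 = $1.9241/unit
Deal B: $9.05/42 = $0.2155/unit
B is cheaper per unit
= Deal B

Deal B


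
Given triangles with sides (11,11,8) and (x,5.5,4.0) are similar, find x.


Scale factor = 5.5/11 = 0.5
Missing side = 11 × 0.5
= 5.5

5.5


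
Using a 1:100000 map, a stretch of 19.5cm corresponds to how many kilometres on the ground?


Real distance = map distance × scale
= 19.5cm × 100000
= 1950000 cm = 19500.0 m
= 19.500 km

19.500 km


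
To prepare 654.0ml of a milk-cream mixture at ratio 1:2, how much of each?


Total parts = 1 + 2 = 3
milk: 654.0 × 1/3 = 218.0ml
cream: 654.0 × 2/3 = 436.0ml
= 218.0ml and 436.0ml

218.0ml and 436.0ml


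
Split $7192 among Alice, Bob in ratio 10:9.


Total parts = 10 + 9 = 19
Alice: 7192 × 10/19 = 3785.26
Bob: 7192 × 9/19 = 3406.74
= Alice: $3785.26, Bob: $3406.74

Alice: $3785.26, Bob: $3406.74


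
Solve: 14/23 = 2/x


Cross multiply: 14 × x = 23 × 2
14x = 46
x = 46 / 14
= 3.29

3.29


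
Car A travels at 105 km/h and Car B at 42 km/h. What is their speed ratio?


Ratio = 105:42
GCD = 21
Simplified = 5:2
Time ratio (same distance) = 2:5
Speed ratio = 5:2

5:2


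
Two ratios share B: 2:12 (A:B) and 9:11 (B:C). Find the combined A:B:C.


Match B: multiply A:B by 9 → 18:108
Multiply B:C by 12 → 108:132
Combined: 18:108:132
GCD = 6
= 3:18:22

3:18:22


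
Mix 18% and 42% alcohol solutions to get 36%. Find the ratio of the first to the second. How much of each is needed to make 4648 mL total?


Let x parts of 18% mix with y parts of 42%.
18x + 42y = 36(x + y)
18x + 42y = 36x + 36y
x(18 - 36) = y(36 - 42)
x/y = (42 - 36)/(36 - 18) = 6/18
Simplify: 1:3
Total parts = 4; one part = 4648/4 = 1162.00 mL
18% solution: 1×1162.00 = 1162.00 mL
42% solution: 3×1162.00 = 3486.00 mL
= ratio 1:3; 1162.00 mL and 3486.00 mL

ratio 1:3; 1162.00 mL and 3486.00 mL


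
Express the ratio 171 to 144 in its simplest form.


GCD(171, 144) = 9
171/9 : 144/9
= 19:16

19:16


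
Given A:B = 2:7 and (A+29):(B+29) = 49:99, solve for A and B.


Let A = 2k, B = 7k.
(2k + 29) / (7k + 29) = 49/99
Cross-multiply: 99(2k + 29) = 49(7k + 29)
198k + 2871 = 343k + 1421
198k - 343k = 1421 - 2871
-145k = -1450
k = -1450/-145 = 10
A = 2×10 = 20, B = 7×10 = 70
= A = 20, B = 70

A = 20, B = 70


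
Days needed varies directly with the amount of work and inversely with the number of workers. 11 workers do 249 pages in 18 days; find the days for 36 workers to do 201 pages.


Days ∝ work / workers, so d₂ = d₁ × (m₁/m₂) × (w₂/w₁)
Workers factor (inverse): 11/36 ≈ 0.3056
Work factor (direct): 201/249 ≈ 0.8072
d₂ = 18 × 11/36 × 201/249 = (18 × 11 × 201) / (36 × 249) = 39798/8964
≈ 4.44 days

4.44 days


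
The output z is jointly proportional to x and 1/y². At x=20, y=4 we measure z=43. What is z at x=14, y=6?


z = k·x/y²
Solve for k using the known point: k = z·y²/x = 43×16/20 = 688/20 = 34.4000
Now evaluate at x=14, y=6:
z = k × 14 / 36 = (688 × 14) / (20 × 36) = 9632/720
≈ 13.3778

13.3778


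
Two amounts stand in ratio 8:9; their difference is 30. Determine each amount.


Let A = 8k, B = 9k.
9k - 8k = 30
1k = 30 → k = 30/1 = 30
A = 8×30 = 240, B = 9×30 = 270
= A = 240, B = 270

A = 240, B = 270


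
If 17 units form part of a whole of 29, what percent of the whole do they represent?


Percentage = (part / whole) × 100
= (17 / 29) × 100
≈ 58.62%

58.62%


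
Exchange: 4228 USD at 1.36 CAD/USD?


Amount × rate = 4228 × 1.36
= 5750.08 CAD

5750.08 CAD


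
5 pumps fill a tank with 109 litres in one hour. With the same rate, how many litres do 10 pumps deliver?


Direct proportion: y/x = constant
k = 109/5 = 21.8000
y₂ = k × 10 = 109 × 10 / 5 = 1090/5
= 218.00

218.00


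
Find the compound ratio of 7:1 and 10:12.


Compound ratio = (7×10) : (1×12)
= 70:12
GCD = 2
= 35:6

35:6


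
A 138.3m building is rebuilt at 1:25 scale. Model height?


Model size = real / scale
= 138.3 / 25
= 5.5320 m

5.5320 m


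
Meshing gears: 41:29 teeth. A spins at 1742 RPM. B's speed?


Gear ratio = 41:29 = 41:29
RPM_B = RPM_A × (teeth_A / teeth_B)
= 1742 × (41/29)
= 2462.8 RPM

2462.8 RPM


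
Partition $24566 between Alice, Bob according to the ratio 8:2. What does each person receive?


Total parts = 8 + 2 = 10
Alice: 24566 × 8/10 = 19652.80
Bob: 24566 × 2/10 = 4913.20
= Alice: $19652.80, Bob: $4913.20

Alice: $19652.80, Bob: $4913.20


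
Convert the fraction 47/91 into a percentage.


Percentage = (part / whole) × 100
= (47 / 91) × 100
≈ 51.65%

51.65%


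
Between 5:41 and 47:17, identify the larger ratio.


5/41 = 0.1220
47/17 = 2.7647
0.1220 < 2.7647, so 5:41 is less
= 47:17

47:17


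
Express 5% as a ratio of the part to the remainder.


5% means 5 parts out of 100; remainder = 95
Part : remainder = 5:95
GCD = 5
= 1:19

1:19


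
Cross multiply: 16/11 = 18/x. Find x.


Cross multiply: 16 × x = 11 × 18
16x = 198
x = 198 / 16
= 12.38

12.38


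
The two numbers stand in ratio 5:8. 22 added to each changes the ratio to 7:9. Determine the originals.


Let A = 5k, B = 8k.
(5k + 22) / (8k + 22) = 7/9
Cross-multiply: 9(5k + 22) = 7(8k + 22)
45k + 198 = 56k + 154
45k - 56k = 154 - 198
-11k = -44
k = -44/-11 = 4
A = 5×4 = 20, B = 8×4 = 32
= A = 20, B = 32

A = 20, B = 32


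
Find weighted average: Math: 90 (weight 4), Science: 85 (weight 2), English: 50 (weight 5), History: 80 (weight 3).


Numerator = 90×4 + 85×2 + 50×5 + 80×3
= 360 + 170 + 250 + 240
= 1020
Total weight = 14
Weighted avg = 1020/14
= 72.86

72.86


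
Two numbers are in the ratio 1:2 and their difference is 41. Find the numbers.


Let A = 1k, B = 2k.
2k - 1k = 41
1k = 41 → k = 41/1 = 41
A = 1×41 = 41, B = 2×41 = 82
= A = 41, B = 82

A = 41, B = 82


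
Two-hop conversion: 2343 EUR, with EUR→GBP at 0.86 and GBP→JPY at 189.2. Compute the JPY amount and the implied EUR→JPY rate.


Step 1: 2343 EUR × 0.86 = 2014.98 GBP
Step 2: 2014.98 GBP × 189.2 = 381234.22 JPY
Implied rate EUR→JPY = 0.86 × 189.2 = 162.7120
= 381234.22 JPY; implied rate 162.7120 JPY/EUR

381234.22 JPY; implied rate 162.7120 JPY/EUR


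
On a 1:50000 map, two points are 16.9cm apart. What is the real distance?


Real distance = map distance × scale
= 16.9cm × 50000
= 845000 cm = 8450.0 m
= 8.450 km

8.450 km


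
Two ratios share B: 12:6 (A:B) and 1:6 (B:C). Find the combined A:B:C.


Match B: multiply A:B by 1 → 12:6
Multiply B:C by 6 → 6:36
Combined: 12:6:36
GCD = 6
= 2:1:6

2:1:6


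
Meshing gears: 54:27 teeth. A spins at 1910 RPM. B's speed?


Gear ratio = 54:27 = 2:1
RPM_B = RPM_A × (teeth_A / teeth_B)
= 1910 × (54/27)
= 3820.0 RPM

3820.0 RPM


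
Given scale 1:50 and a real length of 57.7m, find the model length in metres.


Model size = real / scale
= 57.7 / 50
= 1.1540 m

1.1540 m


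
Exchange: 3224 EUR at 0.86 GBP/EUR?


Amount × rate = 3224 × 0.86
= 2772.64 GBP

2772.64 GBP


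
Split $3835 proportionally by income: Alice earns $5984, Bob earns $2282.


Total income = 5984 + 2282 = $8266
Alice: $3835 × 5984/8266 = $2776.27
Bob: $3835 × 2282/8266 = $1058.73
= Alice: $2776.27, Bob: $1058.73

Alice: $2776.27, Bob: $1058.73


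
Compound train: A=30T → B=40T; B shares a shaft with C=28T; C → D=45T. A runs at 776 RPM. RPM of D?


Stage 1: RPM_B = RPM_A × t_A/t_B = 776 × 30/40 = 23280/40 = 582.00
B and C share a shaft → RPM_C = RPM_B
Stage 2: RPM_D = RPM_C × t_C/t_D = RPM_A × (t_A×t_C)/(t_B×t_D)
Overall ratio = (30×28)/(40×45) = 840/1800
RPM_D = 776 × 840/1800 = 651840/1800
≈ 362.13 RPM

362.13 RPM


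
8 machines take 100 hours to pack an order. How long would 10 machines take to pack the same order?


Inverse proportion: x × y = constant
k = 8 × 100 = 800
y₂ = k / 10 = 800 / 10
= 80.00

80.00


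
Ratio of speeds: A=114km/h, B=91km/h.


Ratio = 114:91
GCD = 1
Simplified = 114:91
Time ratio (same distance) = 91:114
Speed ratio = 114:91

114:91


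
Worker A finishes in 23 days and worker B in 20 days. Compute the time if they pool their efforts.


Rate of A = 1/23 per day
Rate of B = 1/20 per day
Combined rate = 1/23 + 1/20 = 43/460 ≈ 0.0935 per day
Days = 1 / combined rate = 460/43
≈ 10.70 days

10.70 days


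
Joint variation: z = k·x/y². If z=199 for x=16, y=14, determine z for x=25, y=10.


z = k·x/y²
Solve for k using the known point: k = z·y²/x = 199×196/16 = 39004/16 = 2437.7500
Now evaluate at x=25, y=10:
z = k × 25 / 100 = (39004 × 25) / (16 × 100) = 975100/1600
= 609.4375

609.4375


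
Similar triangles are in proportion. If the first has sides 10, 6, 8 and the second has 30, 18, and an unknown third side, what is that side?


Scale factor = 30/10 = 3
Missing side = 8 × 3
= 24.0

24.0


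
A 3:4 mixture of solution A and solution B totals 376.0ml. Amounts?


Total parts = 3 + 4 = 7
solution A: 376.0 × 3/7 = 161.1ml
solution B: 376.0 × 4/7 = 214.9ml
= 161.1ml and 214.9ml

161.1ml and 214.9ml


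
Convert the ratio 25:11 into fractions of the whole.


Total parts = 25 + 11 = 36
First part: 25/36 = 25/36
Second part: 11/36 = 11/36
= 25/36 and 11/36

25/36 and 11/36


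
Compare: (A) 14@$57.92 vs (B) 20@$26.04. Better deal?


Deal A: $57.92/14 = $4.1371/unit
Deal B: $26.04/20 = $1.3020/unit
B is cheaper per unit
= Deal B

Deal B


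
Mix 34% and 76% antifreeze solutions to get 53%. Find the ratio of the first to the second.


Let x parts of 34% mix with y parts of 76%.
34x + 76y = 53(x + y)
34x + 76y = 53x + 53y
x(34 - 53) = y(53 - 76)
x/y = (76 - 53)/(53 - 34) = 23/19
Simplify: 23:19
= 23:19

23:19


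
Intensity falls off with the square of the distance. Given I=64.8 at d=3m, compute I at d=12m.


I₁d₁² = I₂d₂²
I₂ = I₁ × (d₁/d₂)²
= 64.8 × (3/12)²
= 64.8 × 9/144
= 583.2/144
= 4.0500

4.0500


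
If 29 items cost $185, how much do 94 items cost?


Direct proportion: y/x = constant
k = 185/29 ≈ 6.3793
y₂ = k × 94 = 185 × 94 / 29 = 17390/29
≈ 599.66

599.66


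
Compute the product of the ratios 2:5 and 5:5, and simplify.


Compound ratio = (2×5) : (5×5)
= 10:25
GCD = 5
= 2:5

2:5


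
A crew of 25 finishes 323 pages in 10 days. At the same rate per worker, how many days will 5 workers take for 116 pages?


Days ∝ work / workers, so d₂ = d₁ × (m₁/m₂) × (w₂/w₁)
Workers factor (inverse): 25/5 = 5.0000
Work factor (direct): 116/323 ≈ 0.3591
d₂ = 10 × 25/5 × 116/323 = (10 × 25 × 116) / (5 × 323) = 29000/1615
≈ 17.96 days

17.96 days


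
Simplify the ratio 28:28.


GCD(28, 28) = 28
28/28 : 28/28
= 1:1

1:1


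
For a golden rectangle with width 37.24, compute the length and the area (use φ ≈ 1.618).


φ = (1 + √5) / 2 ≈ 1.618
Length = width × φ = 37.24 × 1.618 = 60.25432
≈ 60.25
Area = width × length = 37.24 × 60.25432 = 2243.8708768 ≈ 2243.87
= Length: 60.25, Area: 2243.87

Length: 60.25, Area: 2243.87


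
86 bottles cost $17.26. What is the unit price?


Unit rate = total / quantity
= 17.26 / 86
= $0.20 per unit

$0.20 per unit


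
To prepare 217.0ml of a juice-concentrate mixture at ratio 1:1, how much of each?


Total parts = 1 + 1 = 2
juice: 217.0 × 1/2 = 108.5ml
concentrate: 217.0 × 1/2 = 108.5ml
= 108.5ml and 108.5ml

108.5ml and 108.5ml


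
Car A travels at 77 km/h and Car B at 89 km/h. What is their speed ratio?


Ratio = 77:89
GCD = 1
Simplified = 77:89
Time ratio (same distance) = 89:77
Speed ratio = 77:89

77:89


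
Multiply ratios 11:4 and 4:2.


Compound ratio = (11×4) : (4×2)
= 44:8
GCD = 4
= 11:2

11:2


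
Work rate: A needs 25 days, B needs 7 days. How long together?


Rate of A = 1/25 per day
Rate of B = 1/7 per day
Combined rate = 1/25 + 1/7 = 32/175 ≈ 0.1829 per day
Days = 1 / combined rate = 175/32
≈ 5.47 days

5.47 days


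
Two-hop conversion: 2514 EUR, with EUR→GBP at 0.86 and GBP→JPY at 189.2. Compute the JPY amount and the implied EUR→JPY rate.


Step 1: 2514 EUR × 0.86 = 2162.04 GBP
Step 2: 2162.04 GBP × 189.2 = 409057.97 JPY
Implied rate EUR→JPY = 0.86 × 189.2 = 162.7120
= 409057.97 JPY; implied rate 162.7120 JPY/EUR

409057.97 JPY; implied rate 162.7120 JPY/EUR


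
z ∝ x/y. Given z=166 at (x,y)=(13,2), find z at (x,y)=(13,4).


z = k·x/y
Solve for k using the known point: k = z·y/x = 166×2/13 = 332/13 ≈ 25.5385
Now evaluate at x=13, y=4:
z = k × 13 / 4 = (332 × 13) / (13 × 4) = 4316/52
= 83.0000

83.0000


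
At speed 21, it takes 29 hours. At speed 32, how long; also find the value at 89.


Inverse proportion: x × y = constant
k = 21 × 29 = 609
At x=32: k/32 = 19.03
At x=89: k/89 = 6.84
= 19.03 and 6.84

19.03 and 6.84


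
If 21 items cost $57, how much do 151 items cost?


Direct proportion: y/x = constant
k = 57/21 ≈ 2.7143
y₂ = k × 151 = 57 × 151 / 21 = 8607/21
≈ 409.86

409.86


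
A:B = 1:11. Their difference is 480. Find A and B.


Let A = 1k, B = 11k.
11k - 1k = 480
10k = 480 → k = 480/10 = 48
A = 1×48 = 48, B = 11×48 = 528
= A = 48, B = 528

A = 48, B = 528


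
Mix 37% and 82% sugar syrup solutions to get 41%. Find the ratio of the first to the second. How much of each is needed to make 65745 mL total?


Let x parts of 37% mix with y parts of 82%.
37x + 82y = 41(x + y)
37x + 82y = 41x + 41y
x(37 - 41) = y(41 - 82)
x/y = (82 - 41)/(41 - 37) = 41/4
Simplify: 41:4
Total parts = 45; one part = 65745/45 = 1461.00 mL
37% solution: 41×1461.00 = 59901.00 mL
82% solution: 4×1461.00 = 5844.00 mL
= ratio 41:4; 59901.00 mL and 5844.00 mL

ratio 41:4; 59901.00 mL and 5844.00 mL


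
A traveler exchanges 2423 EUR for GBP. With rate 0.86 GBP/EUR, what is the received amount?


Amount × rate = 2423 × 0.86
= 2083.78 GBP

2083.78 GBP


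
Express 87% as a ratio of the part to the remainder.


87% means 87 parts out of 100; remainder = 13
Part : remainder = 87:13
GCD = 1
= 87:13

87:13


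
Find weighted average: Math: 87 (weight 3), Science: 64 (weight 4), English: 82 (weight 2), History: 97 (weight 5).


Numerator = 87×3 + 64×4 + 82×2 + 97×5
= 261 + 256 + 164 + 485
= 1166
Total weight = 14
Weighted avg = 1166/14
= 83.29

83.29


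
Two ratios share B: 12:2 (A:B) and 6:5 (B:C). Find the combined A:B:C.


Match B: multiply A:B by 6 → 72:12
Multiply B:C by 2 → 12:10
Combined: 72:12:10
GCD = 2
= 36:6:5

36:6:5


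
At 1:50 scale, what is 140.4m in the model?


Model size = real / scale
= 140.4 / 50
= 2.8080 m

2.8080 m


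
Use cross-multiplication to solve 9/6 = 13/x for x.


Cross multiply: 9 × x = 6 × 13
9x = 78
x = 78 / 9
= 8.67

8.67


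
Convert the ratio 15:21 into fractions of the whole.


Total parts = 15 + 21 = 36
First part: 15/36 = 5/12
Second part: 21/36 = 7/12
= 5/12 and 7/12

5/12 and 7/12


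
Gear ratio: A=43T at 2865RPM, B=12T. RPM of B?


Gear ratio = 43:12 = 43:12
RPM_B = RPM_A × (teeth_A / teeth_B)
= 2865 × (43/12)
= 10266.3 RPM

10266.3 RPM


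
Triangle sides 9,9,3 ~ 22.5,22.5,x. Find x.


Scale factor = 22.5/9 = 2.5
Missing side = 3 × 2.5
= 7.5

7.5


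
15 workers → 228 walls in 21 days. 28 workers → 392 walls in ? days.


Days ∝ work / workers, so d₂ = d₁ × (m₁/m₂) × (w₂/w₁)
Workers factor (inverse): 15/28 ≈ 0.5357
Work factor (direct): 392/228 ≈ 1.7193
d₂ = 21 × 15/28 × 392/228 = (21 × 15 × 392) / (28 × 228) = 123480/6384
≈ 19.34 days

19.34 days


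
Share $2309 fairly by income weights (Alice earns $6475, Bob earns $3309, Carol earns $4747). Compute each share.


Total income = 6475 + 3309 + 4747 = $14531
Alice: $2309 × 6475/14531 = $1028.89
Bob: $2309 × 3309/14531 = $525.81
Carol: $2309 × 4747/14531 = $754.31
= Alice: $1028.89, Bob: $525.81, Carol: $754.31

Alice: $1028.89, Bob: $525.81, Carol: $754.31


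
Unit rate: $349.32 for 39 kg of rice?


Unit rate = total / quantity
= 349.32 / 39
= $8.96 per unit

$8.96 per unit


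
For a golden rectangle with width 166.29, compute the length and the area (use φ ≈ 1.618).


φ = (1 + √5) / 2 ≈ 1.618
Length = width × φ = 166.29 × 1.618 = 269.05722
≈ 269.06
Area = width × length = 166.29 × 269.05722 = 44741.5251138 ≈ 44741.53
= Length: 269.06, Area: 44741.53

Length: 269.06, Area: 44741.53


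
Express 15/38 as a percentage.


Percentage = (part / whole) × 100
= (15 / 38) × 100
≈ 39.47%

39.47%


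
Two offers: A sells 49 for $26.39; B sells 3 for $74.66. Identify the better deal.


Deal A: $26.39/49 = $0.5386/unit
Deal B: $74.66/3 = $24.8867/unit
A is cheaper per unit
= Deal A

Deal A


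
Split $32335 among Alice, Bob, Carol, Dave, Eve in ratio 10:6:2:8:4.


Total parts = 10 + 6 + 2 + 8 + 4 = 30
Alice: 32335 × 10/30 = 10778.33
Bob: 32335 × 6/30 = 6467.00
Carol: 32335 × 2/30 = 2155.67
Dave: 32335 × 8/30 = 8622.67
Eve: 32335 × 4/30 = 4311.33
= Alice: $10778.33, Bob: $6467.00, Carol: $2155.67, Dave: $8622.67, Eve: $4311.33

Alice: $10778.33, Bob: $6467.00, Carol: $2155.67, Dave: $8622.67, Eve: $4311.33


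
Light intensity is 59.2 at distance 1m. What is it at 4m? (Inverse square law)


I₁d₁² = I₂d₂²
I₂ = I₁ × (d₁/d₂)²
= 59.2 × (1/4)²
= 59.2 × 1/16
= 59.2/16
= 3.7000

3.7000


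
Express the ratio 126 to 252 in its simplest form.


GCD(126, 252) = 126
126/126 : 252/126
= 1:2

1:2


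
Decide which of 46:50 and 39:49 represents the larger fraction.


46/50 = 0.9200
39/49 = 0.7959
0.9200 > 0.7959, so 46:50 is greater
= 46:50

46:50


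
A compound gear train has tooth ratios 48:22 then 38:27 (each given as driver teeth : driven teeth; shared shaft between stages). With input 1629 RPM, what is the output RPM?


Stage 1: RPM_B = RPM_A × t_A/t_B = 1629 × 48/22 = 78192/22 ≈ 3554.18
B and C share a shaft → RPM_C = RPM_B
Stage 2: RPM_D = RPM_C × t_C/t_D = RPM_A × (t_A×t_C)/(t_B×t_D)
Overall ratio = (48×38)/(22×27) = 1824/594
RPM_D = 1629 × 1824/594 = 2971296/594
≈ 5002.18 RPM

5002.18 RPM


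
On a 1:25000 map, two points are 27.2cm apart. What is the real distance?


Real distance = map distance × scale
= 27.2cm × 25000
= 680000 cm = 6800.0 m
= 6.800 km

6.800 km


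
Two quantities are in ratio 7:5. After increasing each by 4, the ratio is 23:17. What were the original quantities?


Let A = 7k, B = 5k.
(7k + 4) / (5k + 4) = 23/17
Cross-multiply: 17(7k + 4) = 23(5k + 4)
119k + 68 = 115k + 92
119k - 115k = 92 - 68
4k = 24
k = 24/4 = 6
A = 7×6 = 42, B = 5×6 = 30
= A = 42, B = 30

A = 42, B = 30


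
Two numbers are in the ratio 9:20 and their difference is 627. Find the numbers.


Let A = 9k, B = 20k.
20k - 9k = 627
11k = 627 → k = 627/11 = 57
A = 9×57 = 513, B = 20×57 = 1140
= A = 513, B = 1140

A = 513, B = 1140


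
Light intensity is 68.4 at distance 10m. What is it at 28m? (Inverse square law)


I₁d₁² = I₂d₂²
I₂ = I₁ × (d₁/d₂)²
= 68.4 × (10/28)²
= 68.4 × 100/784
= 6840/784
≈ 8.7245

8.7245


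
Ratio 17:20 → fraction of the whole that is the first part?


Total parts = 17 + 20 = 37
First part: 17/37 = 17/37
= 17/37

17/37


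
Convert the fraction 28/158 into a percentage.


Percentage = (part / whole) × 100
= (28 / 158) × 100
≈ 17.72%

17.72%


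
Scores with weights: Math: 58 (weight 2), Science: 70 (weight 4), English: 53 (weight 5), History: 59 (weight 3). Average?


Numerator = 58×2 + 70×4 + 53×5 + 59×3
= 116 + 280 + 265 + 177
= 838
Total weight = 14
Weighted avg = 838/14
= 59.86

59.86


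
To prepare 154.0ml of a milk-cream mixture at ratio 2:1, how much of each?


Total parts = 2 + 1 = 3
milk: 154.0 × 2/3 = 102.7ml
cream: 154.0 × 1/3 = 51.3ml
= 102.7ml and 51.3ml

102.7ml and 51.3ml


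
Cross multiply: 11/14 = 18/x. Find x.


Cross multiply: 11 × x = 14 × 18
11x = 252
x = 252 / 11
= 22.91

22.91


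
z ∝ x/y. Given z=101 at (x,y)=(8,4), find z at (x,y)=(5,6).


z = k·x/y
Solve for k using the known point: k = z·y/x = 101×4/8 = 404/8 = 50.5000
Now evaluate at x=5, y=6:
z = k × 5 / 6 = (404 × 5) / (8 × 6) = 2020/48
≈ 42.0833

42.0833


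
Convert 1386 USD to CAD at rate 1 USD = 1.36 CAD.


Amount × rate = 1386 × 1.36
= 1884.96 CAD

1884.96 CAD


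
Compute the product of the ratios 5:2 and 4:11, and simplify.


Compound ratio = (5×4) : (2×11)
= 20:22
GCD = 2
= 10:11

10:11


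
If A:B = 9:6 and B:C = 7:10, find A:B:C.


Match B: multiply A:B by 7 → 63:42
Multiply B:C by 6 → 42:60
Combined: 63:42:60
GCD = 3
= 21:14:20

21:14:20


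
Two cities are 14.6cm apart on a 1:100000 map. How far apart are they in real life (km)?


Real distance = map distance × scale
= 14.6cm × 100000
= 1460000 cm = 14600.0 m
= 14.600 km

14.600 km


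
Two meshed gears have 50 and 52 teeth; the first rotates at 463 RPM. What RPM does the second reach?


Gear ratio = 50:52 = 25:26
RPM_B = RPM_A × (teeth_A / teeth_B)
= 463 × (50/52)
= 445.2 RPM

445.2 RPM


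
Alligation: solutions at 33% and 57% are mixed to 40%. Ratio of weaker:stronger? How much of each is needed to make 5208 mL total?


Let x parts of 33% mix with y parts of 57%.
33x + 57y = 40(x + y)
33x + 57y = 40x + 40y
x(33 - 40) = y(40 - 57)
x/y = (57 - 40)/(40 - 33) = 17/7
Simplify: 17:7
Total parts = 24; one part = 5208/24 = 217.00 mL
33% solution: 17×217.00 = 3689.00 mL
57% solution: 7×217.00 = 1519.00 mL
= ratio 17:7; 3689.00 mL and 1519.00 mL

ratio 17:7; 3689.00 mL and 1519.00 mL


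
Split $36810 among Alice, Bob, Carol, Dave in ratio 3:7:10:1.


Total parts = 3 + 7 + 10 + 1 = 21
Alice: 36810 × 3/21 = 5258.57
Bob: 36810 × 7/21 = 12270.00
Carol: 36810 × 10/21 = 17528.57
Dave: 36810 × 1/21 = 1752.86
= Alice: $5258.57, Bob: $12270.00, Carol: $17528.57, Dave: $1752.86

Alice: $5258.57, Bob: $12270.00, Carol: $17528.57, Dave: $1752.86


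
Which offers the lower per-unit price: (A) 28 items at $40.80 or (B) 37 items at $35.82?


Deal A: $40.80/28 = $1.4571/unit
Deal B: $35.82/37 = $0.9681/unit
B is cheaper per unit
= Deal B

Deal B


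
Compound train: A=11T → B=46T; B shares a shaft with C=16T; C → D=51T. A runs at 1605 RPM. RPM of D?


Stage 1: RPM_B = RPM_A × t_A/t_B = 1605 × 11/46 = 17655/46 ≈ 383.80
B and C share a shaft → RPM_C = RPM_B
Stage 2: RPM_D = RPM_C × t_C/t_D = RPM_A × (t_A×t_C)/(t_B×t_D)
Overall ratio = (11×16)/(46×51) = 176/2346
RPM_D = 1605 × 176/2346 = 282480/2346
≈ 120.41 RPM

120.41 RPM


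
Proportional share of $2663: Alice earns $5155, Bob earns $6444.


Total income = 5155 + 6444 = $11599
Alice: $2663 × 5155/11599 = $1183.53
Bob: $2663 × 6444/11599 = $1479.47
= Alice: $1183.53, Bob: $1479.47

Alice: $1183.53, Bob: $1479.47


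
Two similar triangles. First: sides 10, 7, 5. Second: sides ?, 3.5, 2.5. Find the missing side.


Scale factor = 3.5/7 = 0.5
Missing side = 10 × 0.5
= 5.0

5.0


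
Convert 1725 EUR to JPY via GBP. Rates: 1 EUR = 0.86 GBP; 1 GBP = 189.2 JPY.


Step 1: 1725 EUR × 0.86 = 1483.50 GBP
Step 2: 1483.50 GBP × 189.2 = 280678.20 JPY
Implied rate EUR→JPY = 0.86 × 189.2 = 162.7120
= 280678.20 JPY

280678.20 JPY


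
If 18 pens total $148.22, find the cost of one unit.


Unit rate = total / quantity
= 148.22 / 18
= $8.23 per unit

$8.23 per unit


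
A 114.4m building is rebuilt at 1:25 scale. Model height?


Model size = real / scale
= 114.4 / 25
= 4.5760 m

4.5760 m


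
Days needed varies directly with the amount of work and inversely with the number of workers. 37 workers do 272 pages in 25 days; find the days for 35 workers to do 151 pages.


Days ∝ work / workers, so d₂ = d₁ × (m₁/m₂) × (w₂/w₁)
Workers factor (inverse): 37/35 ≈ 1.0571
Work factor (direct): 151/272 ≈ 0.5551
d₂ = 25 × 37/35 × 151/272 = (25 × 37 × 151) / (35 × 272) = 139675/9520
≈ 14.67 days

14.67 days


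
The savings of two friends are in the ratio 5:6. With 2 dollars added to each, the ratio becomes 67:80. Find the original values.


Let A = 5k, B = 6k.
(5k + 2) / (6k + 2) = 67/80
Cross-multiply: 80(5k + 2) = 67(6k + 2)
400k + 160 = 402k + 134
400k - 402k = 134 - 160
-2k = -26
k = -26/-2 = 13
A = 5×13 = 65, B = 6×13 = 78
= A = 65, B = 78

A = 65, B = 78


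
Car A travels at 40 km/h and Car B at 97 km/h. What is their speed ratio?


Ratio = 40:97
GCD = 1
Simplified = 40:97
Time ratio (same distance) = 97:40
Speed ratio = 40:97

40:97


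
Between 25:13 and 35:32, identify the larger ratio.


25/13 = 1.9231
35/32 = 1.0938
1.9231 > 1.0938, so 25:13 is greater
= 25:13

25:13


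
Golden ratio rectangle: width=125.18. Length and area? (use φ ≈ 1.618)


φ = (1 + √5) / 2 ≈ 1.618
Length = width × φ = 125.18 × 1.618 = 202.54124
≈ 202.54
Area = width × length = 125.18 × 202.54124 = 25354.1124232 ≈ 25354.11
= Length: 202.54, Area: 25354.11

Length: 202.54, Area: 25354.11


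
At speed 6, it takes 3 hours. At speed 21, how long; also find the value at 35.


Inverse proportion: x × y = constant
k = 6 × 3 = 18
At x=21: k/21 = 0.86
At x=35: k/35 = 0.51
= 0.86 and 0.51

0.86 and 0.51


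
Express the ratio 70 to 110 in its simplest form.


GCD(70, 110) = 10
70/10 : 110/10
= 7:11

7:11


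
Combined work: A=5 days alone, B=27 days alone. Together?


Rate of A = 1/5 per day
Rate of B = 1/27 per day
Combined rate = 1/5 + 1/27 = 32/135 ≈ 0.2370 per day
Days = 1 / combined rate = 135/32
≈ 4.22 days

4.22 days


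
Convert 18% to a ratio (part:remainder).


18% means 18 parts out of 100; remainder = 82
Part : remainder = 18:82
GCD = 2
= 9:41

9:41


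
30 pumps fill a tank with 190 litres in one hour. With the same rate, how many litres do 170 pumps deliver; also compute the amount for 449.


Direct proportion: y/x = constant
k = 190/30 ≈ 6.3333
y at x=170: k × 170 = 190 × 170 / 30 = 32300/30 ≈ 1076.67
y at x=449: k × 449 = 190 × 449 / 30 = 85310/30 ≈ 2843.67
= 1076.67 and 2843.67

1076.67 and 2843.67


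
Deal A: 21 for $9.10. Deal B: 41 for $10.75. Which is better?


Deal A: $9.10/21 = $0.4333/unit
Deal B: $10.75/41 = $0.2622/unit
B is cheaper per unit
= Deal B

Deal B


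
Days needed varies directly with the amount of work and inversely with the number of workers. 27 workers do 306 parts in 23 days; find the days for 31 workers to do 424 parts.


Days ∝ work / workers, so d₂ = d₁ × (m₁/m₂) × (w₂/w₁)
Workers factor (inverse): 27/31 ≈ 0.8710
Work factor (direct): 424/306 ≈ 1.3856
d₂ = 23 × 27/31 × 424/306 = (23 × 27 × 424) / (31 × 306) = 263304/9486
≈ 27.76 days

27.76 days


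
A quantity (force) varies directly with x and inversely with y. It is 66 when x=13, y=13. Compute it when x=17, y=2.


z = k·x/y
Solve for k using the known point: k = z·y/x = 66×13/13 = 858/13 = 66.0000
Now evaluate at x=17, y=2:
z = k × 17 / 2 = (858 × 17) / (13 × 2) = 14586/26
= 561.0000

561.0000


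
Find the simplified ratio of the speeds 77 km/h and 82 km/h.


Ratio = 77:82
GCD = 1
Simplified = 77:82
Time ratio (same distance) = 82:77
Speed ratio = 77:82

77:82


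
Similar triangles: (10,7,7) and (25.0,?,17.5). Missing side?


Scale factor = 25.0/10 = 2.5
Missing side = 7 × 2.5
= 17.5

17.5


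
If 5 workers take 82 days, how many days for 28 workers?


Inverse proportion: x × y = constant
k = 5 × 82 = 410
y₂ = k / 28 = 410 / 28
= 14.64

14.64


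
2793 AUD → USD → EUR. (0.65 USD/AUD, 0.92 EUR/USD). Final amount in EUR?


Step 1: 2793 AUD × 0.65 = 1815.45 USD
Step 2: 1815.45 USD × 0.92 = 1670.21 EUR
Implied rate AUD→EUR = 0.65 × 0.92 = 0.5980
= 1670.21 EUR

1670.21 EUR


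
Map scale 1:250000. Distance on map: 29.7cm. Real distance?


Real distance = map distance × scale
= 29.7cm × 250000
= 7425000 cm = 74250.0 m
= 74.250 km

74.250 km


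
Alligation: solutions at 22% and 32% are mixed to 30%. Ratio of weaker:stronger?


Let x parts of 22% mix with y parts of 32%.
22x + 32y = 30(x + y)
22x + 32y = 30x + 30y
x(22 - 30) = y(30 - 32)
x/y = (32 - 30)/(30 - 22) = 2/8
Simplify: 1:4
= 1:4

1:4


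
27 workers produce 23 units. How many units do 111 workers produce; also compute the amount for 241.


Direct proportion: y/x = constant
k = 23/27 ≈ 0.8519
y at x=111: k × 111 = 23 × 111 / 27 = 2553/27 ≈ 94.56
y at x=241: k × 241 = 23 × 241 / 27 = 5543/27 ≈ 205.30
= 94.56 and 205.30

94.56 and 205.30


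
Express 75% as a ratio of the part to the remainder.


75% means 75 parts out of 100; remainder = 25
Part : remainder = 75:25
GCD = 25
= 3:1

3:1


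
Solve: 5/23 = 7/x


Cross multiply: 5 × x = 23 × 7
5x = 161
x = 161 / 5
= 32.20

32.20


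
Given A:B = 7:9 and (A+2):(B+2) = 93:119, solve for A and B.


Let A = 7k, B = 9k.
(7k + 2) / (9k + 2) = 93/119
Cross-multiply: 119(7k + 2) = 93(9k + 2)
833k + 238 = 837k + 186
833k - 837k = 186 - 238
-4k = -52
k = -52/-4 = 13
A = 7×13 = 91, B = 9×13 = 117
= A = 91, B = 117

A = 91, B = 117


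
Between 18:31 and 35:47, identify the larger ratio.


18/31 = 0.5806
35/47 = 0.7447
0.5806 < 0.7447, so 18:31 is less
= 35:47

35:47


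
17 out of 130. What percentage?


Percentage = (part / whole) × 100
= (17 / 130) × 100
≈ 13.08%

13.08%


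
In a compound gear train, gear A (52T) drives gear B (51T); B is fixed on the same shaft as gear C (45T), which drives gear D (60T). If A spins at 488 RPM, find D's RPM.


Stage 1: RPM_B = RPM_A × t_A/t_B = 488 × 52/51 = 25376/51 ≈ 497.57
B and C share a shaft → RPM_C = RPM_B
Stage 2: RPM_D = RPM_C × t_C/t_D = RPM_A × (t_A×t_C)/(t_B×t_D)
Overall ratio = (52×45)/(51×60) = 2340/3060
RPM_D = 488 × 2340/3060 = 1141920/3060
≈ 373.18 RPM

373.18 RPM


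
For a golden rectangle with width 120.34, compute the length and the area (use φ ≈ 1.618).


φ = (1 + √5) / 2 ≈ 1.618
Length = width × φ = 120.34 × 1.618 = 194.71012
≈ 194.71
Area = width × length = 120.34 × 194.71012 = 23431.4158408 ≈ 23431.42
= Length: 194.71, Area: 23431.42

Length: 194.71, Area: 23431.42


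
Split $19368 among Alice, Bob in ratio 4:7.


Total parts = 4 + 7 = 11
Alice: 19368 × 4/11 = 7042.91
Bob: 19368 × 7/11 = 12325.09
= Alice: $7042.91, Bob: $12325.09

Alice: $7042.91, Bob: $12325.09


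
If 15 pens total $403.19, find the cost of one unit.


Unit rate = total / quantity
= 403.19 / 15
= $26.88 per unit

$26.88 per unit


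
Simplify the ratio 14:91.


GCD(14, 91) = 7
14/7 : 91/7
= 2:13

2:13


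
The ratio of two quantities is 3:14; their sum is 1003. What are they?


Let A = 3k, B = 14k.
3k + 14k = 1003
17k = 1003 → k = 1003/17 = 59
A = 3×59 = 177, B = 14×59 = 826
= A = 177, B = 826

A = 177, B = 826


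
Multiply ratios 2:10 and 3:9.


Compound ratio = (2×3) : (10×9)
= 6:90
GCD = 6
= 1:15

1:15


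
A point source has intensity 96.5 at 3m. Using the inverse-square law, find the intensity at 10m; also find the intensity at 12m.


I₁d₁² = I₂d₂²
I at 10m = 96.5 × (3/10)² = 96.5 × 9/100 = 868.5/100 = 8.6850
I at 12m = 96.5 × (3/12)² = 96.5 × 9/144 = 868.5/144 ≈ 6.0313
= 8.6850 and 6.0313

8.6850 and 6.0313


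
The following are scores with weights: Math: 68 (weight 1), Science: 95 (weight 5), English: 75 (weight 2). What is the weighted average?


Numerator = 68×1 + 95×5 + 75×2
= 68 + 475 + 150
= 693
Total weight = 8
Weighted avg = 693/8
= 86.63

86.63


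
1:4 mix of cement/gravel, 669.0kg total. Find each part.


Total parts = 1 + 4 = 5
cement: 669.0 × 1/5 = 133.8kg
gravel: 669.0 × 4/5 = 535.2kg
= 133.8kg and 535.2kg

133.8kg and 535.2kg


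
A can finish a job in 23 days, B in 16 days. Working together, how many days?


Rate of A = 1/23 per day
Rate of B = 1/16 per day
Combined rate = 1/23 + 1/16 = 39/368 ≈ 0.1060 per day
Days = 1 / combined rate = 368/39
≈ 9.44 days

9.44 days


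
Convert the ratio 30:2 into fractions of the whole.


Total parts = 30 + 2 = 32
First part: 30/32 = 15/16
Second part: 2/32 = 1/16
= 15/16 and 1/16

15/16 and 1/16


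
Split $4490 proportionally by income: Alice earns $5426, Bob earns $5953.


Total income = 5426 + 5953 = $11379
Alice: $4490 × 5426/11379 = $2141.03
Bob: $4490 × 5953/11379 = $2348.97
= Alice: $2141.03, Bob: $2348.97

Alice: $2141.03, Bob: $2348.97


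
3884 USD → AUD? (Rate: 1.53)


Amount × rate = 3884 × 1.53
= 5942.52 AUD

5942.52 AUD


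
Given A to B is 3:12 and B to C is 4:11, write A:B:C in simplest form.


Match B: multiply A:B by 4 → 12:48
Multiply B:C by 12 → 48:132
Combined: 12:48:132
GCD = 12
= 1:4:11

1:4:11


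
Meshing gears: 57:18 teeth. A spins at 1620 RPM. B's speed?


Gear ratio = 57:18 = 19:6
RPM_B = RPM_A × (teeth_A / teeth_B)
= 1620 × (57/18)
= 5130.0 RPM

5130.0 RPM


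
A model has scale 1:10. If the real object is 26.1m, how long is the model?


Model size = real / scale
= 26.1 / 10
= 2.6100 m

2.6100 m


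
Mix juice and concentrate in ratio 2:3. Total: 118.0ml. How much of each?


Total parts = 2 + 3 = 5
juice: 118.0 × 2/5 = 47.2ml
concentrate: 118.0 × 3/5 = 70.8ml
= 47.2ml and 70.8ml

47.2ml and 70.8ml


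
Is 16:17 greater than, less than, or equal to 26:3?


16/17 = 0.9412
26/3 = 8.6667
0.9412 < 8.6667, so 16:17 is less
= less than

less than


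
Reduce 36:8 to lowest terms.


GCD(36, 8) = 4
36/4 : 8/4
= 9:2

9:2


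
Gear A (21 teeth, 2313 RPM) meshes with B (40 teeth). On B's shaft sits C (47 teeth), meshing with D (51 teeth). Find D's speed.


Stage 1: RPM_B = RPM_A × t_A/t_B = 2313 × 21/40 = 48573/40 ≈ 1214.33
B and C share a shaft → RPM_C = RPM_B
Stage 2: RPM_D = RPM_C × t_C/t_D = RPM_A × (t_A×t_C)/(t_B×t_D)
Overall ratio = (21×47)/(40×51) = 987/2040
RPM_D = 2313 × 987/2040 = 2282931/2040
≈ 1119.08 RPM

1119.08 RPM


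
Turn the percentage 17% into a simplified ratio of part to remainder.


17% means 17 parts out of 100; remainder = 83
Part : remainder = 17:83
GCD = 1
= 17:83

17:83


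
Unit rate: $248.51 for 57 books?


Unit rate = total / quantity
= 248.51 / 57
= $4.36 per unit

$4.36 per unit


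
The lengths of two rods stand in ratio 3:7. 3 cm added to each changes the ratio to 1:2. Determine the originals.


Let A = 3k, B = 7k.
(3k + 3) / (7k + 3) = 1/2
Cross-multiply: 2(3k + 3) = 1(7k + 3)
6k + 6 = 7k + 3
6k - 7k = 3 - 6
-1k = -3
k = -3/-1 = 3
A = 3×3 = 9, B = 7×3 = 21
= A = 9, B = 21

A = 9, B = 21


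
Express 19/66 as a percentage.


Percentage = (part / whole) × 100
= (19 / 66) × 100
≈ 28.79%

28.79%


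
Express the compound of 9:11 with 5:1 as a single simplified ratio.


Compound ratio = (9×5) : (11×1)
= 45:11
GCD = 1
= 45:11

45:11


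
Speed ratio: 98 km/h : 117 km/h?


Ratio = 98:117
GCD = 1
Simplified = 98:117
Time ratio (same distance) = 117:98
Speed ratio = 98:117

98:117


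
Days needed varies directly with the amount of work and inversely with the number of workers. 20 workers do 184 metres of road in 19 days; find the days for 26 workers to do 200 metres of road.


Days ∝ work / workers, so d₂ = d₁ × (m₁/m₂) × (w₂/w₁)
Workers factor (inverse): 20/26 ≈ 0.7692
Work factor (direct): 200/184 ≈ 1.0870
d₂ = 19 × 20/26 × 200/184 = (19 × 20 × 200) / (26 × 184) = 76000/4784
≈ 15.89 days

15.89 days


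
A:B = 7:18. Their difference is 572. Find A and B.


Let A = 7k, B = 18k.
18k - 7k = 572
11k = 572 → k = 572/11 = 52
A = 7×52 = 364, B = 18×52 = 936
= A = 364, B = 936

A = 364, B = 936


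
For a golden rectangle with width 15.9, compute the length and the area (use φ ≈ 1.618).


φ = (1 + √5) / 2 ≈ 1.618
Length = width × φ = 15.9 × 1.618 = 25.7262
≈ 25.73
Area = width × length = 15.9 × 25.7262 = 409.04658 ≈ 409.05
= Length: 25.73, Area: 409.05

Length: 25.73, Area: 409.05


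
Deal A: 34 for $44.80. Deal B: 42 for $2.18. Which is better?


Deal A: $44.80/34 = $1.3176/unit
Deal B: $2.18/42 = $0.0519/unit
B is cheaper per unit
= Deal B

Deal B


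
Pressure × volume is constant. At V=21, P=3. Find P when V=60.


Inverse proportion: x × y = constant
k = 21 × 3 = 63
y₂ = k / 60 = 63 / 60
= 1.05

1.05


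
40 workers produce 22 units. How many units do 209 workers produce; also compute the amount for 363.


Direct proportion: y/x = constant
k = 22/40 = 0.5500
y at x=209: k × 209 = 22 × 209 / 40 = 4598/40 = 114.95
y at x=363: k × 363 = 22 × 363 / 40 = 7986/40 = 199.65
= 114.95 and 199.65

114.95 and 199.65


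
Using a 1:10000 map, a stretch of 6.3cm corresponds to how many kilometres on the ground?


Real distance = map distance × scale
= 6.3cm × 10000
= 63000 cm = 630.0 m
= 0.630 km

0.630 km


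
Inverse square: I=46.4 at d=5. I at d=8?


I₁d₁² = I₂d₂²
I₂ = I₁ × (d₁/d₂)²
= 46.4 × (5/8)²
= 46.4 × 25/64
= 1160/64
= 18.1250

18.1250


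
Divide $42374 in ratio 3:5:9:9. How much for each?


Total parts = 3 + 5 + 9 + 9 = 26
Part 1: 42374 × 3/26 = 4889.31
Part 2: 42374 × 5/26 = 8148.85
Part 3: 42374 × 9/26 = 14667.92
Part 4: 42374 × 9/26 = 14667.92
= Part 1: $4889.31, Part 2: $8148.85, Part 3: $14667.92, Part 4: $14667.92

Part 1: $4889.31, Part 2: $8148.85, Part 3: $14667.92, Part 4: $14667.92


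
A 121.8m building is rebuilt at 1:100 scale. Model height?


Model size = real / scale
= 121.8 / 100
= 1.2180 m

1.2180 m


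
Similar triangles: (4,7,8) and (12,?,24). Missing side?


Scale factor = 12/4 = 3
Missing side = 7 × 3
= 21.0

21.0


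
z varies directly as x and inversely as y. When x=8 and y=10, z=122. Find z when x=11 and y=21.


z = k·x/y
Solve for k using the known point: k = z·y/x = 122×10/8 = 1220/8 = 152.5000
Now evaluate at x=11, y=21:
z = k × 11 / 21 = (1220 × 11) / (8 × 21) = 13420/168
≈ 79.8810

79.8810


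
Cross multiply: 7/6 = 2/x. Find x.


Cross multiply: 7 × x = 6 × 2
7x = 12
x = 12 / 7
= 1.71

1.71


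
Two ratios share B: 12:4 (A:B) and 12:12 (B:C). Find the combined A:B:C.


Match B: multiply A:B by 12 → 144:48
Multiply B:C by 4 → 48:48
Combined: 144:48:48
GCD = 48
= 3:1:1

3:1:1


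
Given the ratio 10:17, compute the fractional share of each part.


Total parts = 10 + 17 = 27
First part: 10/27 = 10/27
Second part: 17/27 = 17/27
= 10/27 and 17/27

10/27 and 17/27


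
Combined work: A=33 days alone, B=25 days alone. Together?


Rate of A = 1/33 per day
Rate of B = 1/25 per day
Combined rate = 1/33 + 1/25 = 58/825 ≈ 0.0703 per day
Days = 1 / combined rate = 825/58
≈ 14.22 days

14.22 days


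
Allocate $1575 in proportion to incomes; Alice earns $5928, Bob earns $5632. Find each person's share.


Total income = 5928 + 5632 = $11560
Alice: $1575 × 5928/11560 = $807.66
Bob: $1575 × 5632/11560 = $767.34
= Alice: $807.66, Bob: $767.34

Alice: $807.66, Bob: $767.34


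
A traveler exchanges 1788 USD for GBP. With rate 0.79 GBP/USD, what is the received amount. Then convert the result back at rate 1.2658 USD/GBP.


Amount × rate = 1788 × 0.79 = 1412.52 GBP
Round-trip: 1412.52 × 1.2658 = 1787.97 USD
= 1412.52 GBP, then 1787.97 USD

1412.52 GBP, then 1787.97 USD


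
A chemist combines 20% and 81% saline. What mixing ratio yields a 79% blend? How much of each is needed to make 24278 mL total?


Let x parts of 20% mix with y parts of 81%.
20x + 81y = 79(x + y)
20x + 81y = 79x + 79y
x(20 - 79) = y(79 - 81)
x/y = (81 - 79)/(79 - 20) = 2/59
Simplify: 2:59
Total parts = 61; one part = 24278/61 = 398.00 mL
20% solution: 2×398.00 = 796.00 mL
81% solution: 59×398.00 = 23482.00 mL
= ratio 2:59; 796.00 mL and 23482.00 mL

ratio 2:59; 796.00 mL and 23482.00 mL
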